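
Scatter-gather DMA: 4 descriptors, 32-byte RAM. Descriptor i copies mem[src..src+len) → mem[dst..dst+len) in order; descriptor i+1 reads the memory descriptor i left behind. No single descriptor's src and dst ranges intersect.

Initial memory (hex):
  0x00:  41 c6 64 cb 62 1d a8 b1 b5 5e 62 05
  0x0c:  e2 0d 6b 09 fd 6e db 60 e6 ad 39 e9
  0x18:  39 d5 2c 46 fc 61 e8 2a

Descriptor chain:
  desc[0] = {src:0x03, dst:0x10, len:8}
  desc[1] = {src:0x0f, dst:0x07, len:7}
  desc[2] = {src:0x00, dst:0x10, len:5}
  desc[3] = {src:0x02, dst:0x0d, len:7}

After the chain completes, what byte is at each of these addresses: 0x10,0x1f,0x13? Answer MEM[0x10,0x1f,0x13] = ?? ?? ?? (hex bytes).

MEM[0x10,0x1f,0x13] = 1d 2a cb

D0: mem[0x10..0x17] <- [cb 62 1d a8 b1 b5 5e 62]
D1: mem[0x07..0x0d] <- [09 cb 62 1d a8 b1 b5]
D2: mem[0x10..0x14] <- [41 c6 64 cb 62]
D3: mem[0x0d..0x13] <- [64 cb 62 1d a8 09 cb]
query mem[0x10]=0x1d, mem[0x1f]=0x2a, mem[0x13]=0xcb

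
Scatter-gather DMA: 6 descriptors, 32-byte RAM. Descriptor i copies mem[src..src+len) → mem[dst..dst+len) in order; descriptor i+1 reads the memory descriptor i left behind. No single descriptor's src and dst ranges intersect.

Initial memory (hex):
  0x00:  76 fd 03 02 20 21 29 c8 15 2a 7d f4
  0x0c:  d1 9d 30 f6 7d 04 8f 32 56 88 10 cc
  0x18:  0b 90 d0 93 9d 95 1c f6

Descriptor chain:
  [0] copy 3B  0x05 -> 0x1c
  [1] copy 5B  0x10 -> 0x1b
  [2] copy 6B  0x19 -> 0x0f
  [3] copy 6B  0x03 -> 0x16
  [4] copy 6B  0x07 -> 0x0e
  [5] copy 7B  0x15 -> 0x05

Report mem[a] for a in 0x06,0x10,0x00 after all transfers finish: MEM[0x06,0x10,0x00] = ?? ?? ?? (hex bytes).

#0 dst[0x1c+3] := {0x21,0x29,0xc8}
#1 dst[0x1b+5] := {0x7d,0x04,0x8f,0x32,0x56}
#2 dst[0x0f+6] := {0x90,0xd0,0x7d,0x04,0x8f,0x32}
#3 dst[0x16+6] := {0x02,0x20,0x21,0x29,0xc8,0x15}
#4 dst[0x0e+6] := {0xc8,0x15,0x2a,0x7d,0xf4,0xd1}
#5 dst[0x05+7] := {0x88,0x02,0x20,0x21,0x29,0xc8,0x15}
query mem[0x06]=0x02, mem[0x10]=0x2a, mem[0x00]=0x76

MEM[0x06,0x10,0x00] = 02 2a 76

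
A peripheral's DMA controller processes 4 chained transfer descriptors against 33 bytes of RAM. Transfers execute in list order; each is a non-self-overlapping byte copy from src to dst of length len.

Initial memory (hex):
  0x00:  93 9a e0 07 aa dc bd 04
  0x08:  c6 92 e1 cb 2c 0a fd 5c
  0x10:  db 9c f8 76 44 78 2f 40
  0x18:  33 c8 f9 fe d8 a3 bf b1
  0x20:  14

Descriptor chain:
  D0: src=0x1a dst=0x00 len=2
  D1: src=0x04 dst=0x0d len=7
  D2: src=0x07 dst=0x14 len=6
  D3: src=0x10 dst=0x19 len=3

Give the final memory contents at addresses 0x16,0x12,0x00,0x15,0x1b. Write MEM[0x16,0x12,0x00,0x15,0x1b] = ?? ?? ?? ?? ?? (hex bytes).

D0: mem[0x00..0x01] <- [f9 fe]
D1: mem[0x0d..0x13] <- [aa dc bd 04 c6 92 e1]
D2: mem[0x14..0x19] <- [04 c6 92 e1 cb 2c]
D3: mem[0x19..0x1b] <- [04 c6 92]
query mem[0x16]=0x92, mem[0x12]=0x92, mem[0x00]=0xf9, mem[0x15]=0xc6, mem[0x1b]=0x92

MEM[0x16,0x12,0x00,0x15,0x1b] = 92 92 f9 c6 92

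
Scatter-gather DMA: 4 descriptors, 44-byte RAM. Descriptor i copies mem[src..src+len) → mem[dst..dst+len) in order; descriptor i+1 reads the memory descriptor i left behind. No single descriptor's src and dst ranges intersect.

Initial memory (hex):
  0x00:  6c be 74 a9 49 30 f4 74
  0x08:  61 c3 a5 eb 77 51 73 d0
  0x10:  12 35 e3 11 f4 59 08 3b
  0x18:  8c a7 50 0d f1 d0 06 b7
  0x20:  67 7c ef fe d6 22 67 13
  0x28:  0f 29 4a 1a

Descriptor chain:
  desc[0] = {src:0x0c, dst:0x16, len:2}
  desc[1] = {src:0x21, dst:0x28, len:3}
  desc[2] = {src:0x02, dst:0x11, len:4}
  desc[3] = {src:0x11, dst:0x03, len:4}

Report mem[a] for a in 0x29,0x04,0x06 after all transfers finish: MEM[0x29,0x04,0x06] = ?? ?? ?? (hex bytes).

MEM[0x29,0x04,0x06] = ef a9 30

  after D0: wrote 2B at 0x16 = 7751
  after D1: wrote 3B at 0x28 = 7ceffe
  after D2: wrote 4B at 0x11 = 74a94930
  after D3: wrote 4B at 0x03 = 74a94930
query mem[0x29]=0xef, mem[0x04]=0xa9, mem[0x06]=0x30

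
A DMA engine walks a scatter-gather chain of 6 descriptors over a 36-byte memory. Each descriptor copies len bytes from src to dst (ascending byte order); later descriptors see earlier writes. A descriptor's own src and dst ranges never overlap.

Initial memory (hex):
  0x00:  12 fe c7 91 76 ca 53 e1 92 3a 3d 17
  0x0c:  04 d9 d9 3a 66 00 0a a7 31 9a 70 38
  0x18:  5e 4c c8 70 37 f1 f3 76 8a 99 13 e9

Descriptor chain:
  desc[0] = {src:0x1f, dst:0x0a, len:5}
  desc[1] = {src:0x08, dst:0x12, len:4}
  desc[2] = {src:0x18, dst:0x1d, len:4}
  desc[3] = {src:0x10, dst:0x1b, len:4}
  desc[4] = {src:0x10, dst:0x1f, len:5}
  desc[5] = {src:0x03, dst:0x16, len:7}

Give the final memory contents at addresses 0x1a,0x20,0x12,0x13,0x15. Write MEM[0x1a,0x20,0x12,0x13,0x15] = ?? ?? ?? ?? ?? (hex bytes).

[0] 0x1f->0x0a len=5 : 76 8a 99 13 e9
[1] 0x08->0x12 len=4 : 92 3a 76 8a
[2] 0x18->0x1d len=4 : 5e 4c c8 70
[3] 0x10->0x1b len=4 : 66 00 92 3a
[4] 0x10->0x1f len=5 : 66 00 92 3a 76
[5] 0x03->0x16 len=7 : 91 76 ca 53 e1 92 3a
query mem[0x1a]=0xe1, mem[0x20]=0x00, mem[0x12]=0x92, mem[0x13]=0x3a, mem[0x15]=0x8a

MEM[0x1a,0x20,0x12,0x13,0x15] = e1 00 92 3a 8a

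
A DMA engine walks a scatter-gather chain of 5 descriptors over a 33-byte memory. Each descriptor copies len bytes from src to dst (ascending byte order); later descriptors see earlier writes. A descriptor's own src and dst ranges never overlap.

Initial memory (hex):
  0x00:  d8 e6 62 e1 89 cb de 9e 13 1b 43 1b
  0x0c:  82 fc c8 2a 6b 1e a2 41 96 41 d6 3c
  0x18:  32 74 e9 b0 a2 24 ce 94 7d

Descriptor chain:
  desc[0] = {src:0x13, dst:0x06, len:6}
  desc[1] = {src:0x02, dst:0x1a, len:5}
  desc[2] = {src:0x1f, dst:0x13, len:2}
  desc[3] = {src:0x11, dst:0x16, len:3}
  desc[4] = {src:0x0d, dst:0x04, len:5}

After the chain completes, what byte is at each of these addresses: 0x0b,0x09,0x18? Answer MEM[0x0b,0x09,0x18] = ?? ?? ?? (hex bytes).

#0 dst[0x06+6] := {0x41,0x96,0x41,0xd6,0x3c,0x32}
#1 dst[0x1a+5] := {0x62,0xe1,0x89,0xcb,0x41}
#2 dst[0x13+2] := {0x94,0x7d}
#3 dst[0x16+3] := {0x1e,0xa2,0x94}
#4 dst[0x04+5] := {0xfc,0xc8,0x2a,0x6b,0x1e}
query mem[0x0b]=0x32, mem[0x09]=0xd6, mem[0x18]=0x94

MEM[0x0b,0x09,0x18] = 32 d6 94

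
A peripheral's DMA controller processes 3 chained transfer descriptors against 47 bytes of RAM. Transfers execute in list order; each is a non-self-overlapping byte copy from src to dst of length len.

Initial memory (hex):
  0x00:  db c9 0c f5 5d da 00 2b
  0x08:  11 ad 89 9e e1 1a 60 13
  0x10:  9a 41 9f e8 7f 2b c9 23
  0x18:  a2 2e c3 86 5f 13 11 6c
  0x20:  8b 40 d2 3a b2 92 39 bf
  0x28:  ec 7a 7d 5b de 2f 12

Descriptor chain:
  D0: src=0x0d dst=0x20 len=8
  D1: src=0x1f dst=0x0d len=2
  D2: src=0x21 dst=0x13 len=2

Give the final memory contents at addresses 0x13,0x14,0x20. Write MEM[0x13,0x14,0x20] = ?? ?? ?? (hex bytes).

[0] 0x0d->0x20 len=8 : 1a 60 13 9a 41 9f e8 7f
[1] 0x1f->0x0d len=2 : 6c 1a
[2] 0x21->0x13 len=2 : 60 13
query mem[0x13]=0x60, mem[0x14]=0x13, mem[0x20]=0x1a

MEM[0x13,0x14,0x20] = 60 13 1a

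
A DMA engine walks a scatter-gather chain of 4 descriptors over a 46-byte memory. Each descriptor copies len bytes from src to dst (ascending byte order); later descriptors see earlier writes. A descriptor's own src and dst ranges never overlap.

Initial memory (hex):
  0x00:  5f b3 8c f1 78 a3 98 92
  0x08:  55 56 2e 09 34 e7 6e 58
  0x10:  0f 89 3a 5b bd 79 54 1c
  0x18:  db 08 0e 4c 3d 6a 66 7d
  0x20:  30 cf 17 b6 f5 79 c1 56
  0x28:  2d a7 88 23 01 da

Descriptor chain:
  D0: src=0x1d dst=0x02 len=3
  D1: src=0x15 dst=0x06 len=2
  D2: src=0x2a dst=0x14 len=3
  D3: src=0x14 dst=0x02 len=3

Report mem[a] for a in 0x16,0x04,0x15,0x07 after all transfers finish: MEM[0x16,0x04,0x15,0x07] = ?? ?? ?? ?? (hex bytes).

MEM[0x16,0x04,0x15,0x07] = 01 01 23 54

#0 dst[0x02+3] := {0x6a,0x66,0x7d}
#1 dst[0x06+2] := {0x79,0x54}
#2 dst[0x14+3] := {0x88,0x23,0x01}
#3 dst[0x02+3] := {0x88,0x23,0x01}
query mem[0x16]=0x01, mem[0x04]=0x01, mem[0x15]=0x23, mem[0x07]=0x54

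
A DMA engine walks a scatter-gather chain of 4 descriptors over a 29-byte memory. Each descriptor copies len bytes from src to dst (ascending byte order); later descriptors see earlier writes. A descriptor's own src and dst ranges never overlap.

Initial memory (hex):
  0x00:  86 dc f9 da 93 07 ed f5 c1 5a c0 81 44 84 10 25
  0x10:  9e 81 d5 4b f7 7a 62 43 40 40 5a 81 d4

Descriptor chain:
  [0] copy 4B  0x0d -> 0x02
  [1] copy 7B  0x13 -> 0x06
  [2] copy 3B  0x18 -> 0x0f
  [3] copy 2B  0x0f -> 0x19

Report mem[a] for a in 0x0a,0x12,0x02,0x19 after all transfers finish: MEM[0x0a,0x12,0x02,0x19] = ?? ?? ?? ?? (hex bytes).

MEM[0x0a,0x12,0x02,0x19] = 43 d5 84 40

  after D0: wrote 4B at 0x02 = 8410259e
  after D1: wrote 7B at 0x06 = 4bf77a62434040
  after D2: wrote 3B at 0x0f = 40405a
  after D3: wrote 2B at 0x19 = 4040
query mem[0x0a]=0x43, mem[0x12]=0xd5, mem[0x02]=0x84, mem[0x19]=0x40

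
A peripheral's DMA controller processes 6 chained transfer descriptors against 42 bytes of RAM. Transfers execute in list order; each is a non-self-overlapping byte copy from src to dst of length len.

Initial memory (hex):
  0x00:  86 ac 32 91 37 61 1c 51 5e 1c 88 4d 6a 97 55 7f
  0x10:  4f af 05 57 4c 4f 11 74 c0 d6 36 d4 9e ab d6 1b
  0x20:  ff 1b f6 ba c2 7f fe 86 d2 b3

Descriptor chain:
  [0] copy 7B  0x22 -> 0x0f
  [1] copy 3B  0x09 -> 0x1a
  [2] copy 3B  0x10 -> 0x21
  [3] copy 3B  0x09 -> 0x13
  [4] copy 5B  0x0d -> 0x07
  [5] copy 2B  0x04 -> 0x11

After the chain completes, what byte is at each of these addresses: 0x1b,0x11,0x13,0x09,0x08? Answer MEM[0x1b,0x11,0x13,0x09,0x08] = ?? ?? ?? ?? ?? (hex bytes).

MEM[0x1b,0x11,0x13,0x09,0x08] = 88 37 1c f6 55

  after D0: wrote 7B at 0x0f = f6bac27ffe86d2
  after D1: wrote 3B at 0x1a = 1c884d
  after D2: wrote 3B at 0x21 = bac27f
  after D3: wrote 3B at 0x13 = 1c884d
  after D4: wrote 5B at 0x07 = 9755f6bac2
  after D5: wrote 2B at 0x11 = 3761
query mem[0x1b]=0x88, mem[0x11]=0x37, mem[0x13]=0x1c, mem[0x09]=0xf6, mem[0x08]=0x55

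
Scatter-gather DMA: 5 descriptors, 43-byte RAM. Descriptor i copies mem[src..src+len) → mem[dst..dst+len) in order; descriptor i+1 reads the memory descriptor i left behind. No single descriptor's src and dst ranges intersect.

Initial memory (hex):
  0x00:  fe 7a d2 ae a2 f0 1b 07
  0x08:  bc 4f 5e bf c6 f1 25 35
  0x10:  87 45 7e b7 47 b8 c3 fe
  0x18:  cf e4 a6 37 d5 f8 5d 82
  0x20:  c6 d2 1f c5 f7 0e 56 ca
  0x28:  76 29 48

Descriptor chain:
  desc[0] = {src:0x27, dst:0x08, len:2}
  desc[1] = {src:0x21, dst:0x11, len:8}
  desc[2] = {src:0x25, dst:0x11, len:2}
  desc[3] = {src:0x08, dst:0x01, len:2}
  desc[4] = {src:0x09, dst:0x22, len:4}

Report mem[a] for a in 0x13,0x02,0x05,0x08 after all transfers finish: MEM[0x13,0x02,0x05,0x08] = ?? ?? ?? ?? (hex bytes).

#0 dst[0x08+2] := {0xca,0x76}
#1 dst[0x11+8] := {0xd2,0x1f,0xc5,0xf7,0x0e,0x56,0xca,0x76}
#2 dst[0x11+2] := {0x0e,0x56}
#3 dst[0x01+2] := {0xca,0x76}
#4 dst[0x22+4] := {0x76,0x5e,0xbf,0xc6}
query mem[0x13]=0xc5, mem[0x02]=0x76, mem[0x05]=0xf0, mem[0x08]=0xca

MEM[0x13,0x02,0x05,0x08] = c5 76 f0 ca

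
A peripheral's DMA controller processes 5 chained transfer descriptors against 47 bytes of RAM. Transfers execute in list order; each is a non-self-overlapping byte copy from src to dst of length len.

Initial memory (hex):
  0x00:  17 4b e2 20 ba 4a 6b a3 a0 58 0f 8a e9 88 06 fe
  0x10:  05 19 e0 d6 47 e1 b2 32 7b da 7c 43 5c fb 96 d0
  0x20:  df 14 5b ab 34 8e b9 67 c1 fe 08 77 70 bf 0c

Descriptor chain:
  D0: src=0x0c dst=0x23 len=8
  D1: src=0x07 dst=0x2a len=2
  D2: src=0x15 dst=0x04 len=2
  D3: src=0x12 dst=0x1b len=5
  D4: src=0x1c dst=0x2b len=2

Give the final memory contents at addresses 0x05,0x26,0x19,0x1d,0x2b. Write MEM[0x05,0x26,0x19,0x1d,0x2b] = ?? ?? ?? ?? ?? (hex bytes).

MEM[0x05,0x26,0x19,0x1d,0x2b] = b2 fe da 47 d6

#0 dst[0x23+8] := {0xe9,0x88,0x06,0xfe,0x05,0x19,0xe0,0xd6}
#1 dst[0x2a+2] := {0xa3,0xa0}
#2 dst[0x04+2] := {0xe1,0xb2}
#3 dst[0x1b+5] := {0xe0,0xd6,0x47,0xe1,0xb2}
#4 dst[0x2b+2] := {0xd6,0x47}
query mem[0x05]=0xb2, mem[0x26]=0xfe, mem[0x19]=0xda, mem[0x1d]=0x47, mem[0x2b]=0xd6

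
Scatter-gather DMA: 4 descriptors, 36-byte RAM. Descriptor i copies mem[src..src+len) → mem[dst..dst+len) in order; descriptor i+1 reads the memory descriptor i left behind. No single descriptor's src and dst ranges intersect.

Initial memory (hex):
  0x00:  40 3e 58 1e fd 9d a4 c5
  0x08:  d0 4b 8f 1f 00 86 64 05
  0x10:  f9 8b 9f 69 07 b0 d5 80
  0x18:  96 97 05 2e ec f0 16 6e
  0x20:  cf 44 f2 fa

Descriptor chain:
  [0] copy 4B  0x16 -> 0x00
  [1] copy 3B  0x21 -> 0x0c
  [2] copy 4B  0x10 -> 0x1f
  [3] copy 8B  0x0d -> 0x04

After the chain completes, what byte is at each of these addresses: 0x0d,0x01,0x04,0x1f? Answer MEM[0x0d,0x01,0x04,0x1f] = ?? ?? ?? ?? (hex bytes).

#0 dst[0x00+4] := {0xd5,0x80,0x96,0x97}
#1 dst[0x0c+3] := {0x44,0xf2,0xfa}
#2 dst[0x1f+4] := {0xf9,0x8b,0x9f,0x69}
#3 dst[0x04+8] := {0xf2,0xfa,0x05,0xf9,0x8b,0x9f,0x69,0x07}
query mem[0x0d]=0xf2, mem[0x01]=0x80, mem[0x04]=0xf2, mem[0x1f]=0xf9

MEM[0x0d,0x01,0x04,0x1f] = f2 80 f2 f9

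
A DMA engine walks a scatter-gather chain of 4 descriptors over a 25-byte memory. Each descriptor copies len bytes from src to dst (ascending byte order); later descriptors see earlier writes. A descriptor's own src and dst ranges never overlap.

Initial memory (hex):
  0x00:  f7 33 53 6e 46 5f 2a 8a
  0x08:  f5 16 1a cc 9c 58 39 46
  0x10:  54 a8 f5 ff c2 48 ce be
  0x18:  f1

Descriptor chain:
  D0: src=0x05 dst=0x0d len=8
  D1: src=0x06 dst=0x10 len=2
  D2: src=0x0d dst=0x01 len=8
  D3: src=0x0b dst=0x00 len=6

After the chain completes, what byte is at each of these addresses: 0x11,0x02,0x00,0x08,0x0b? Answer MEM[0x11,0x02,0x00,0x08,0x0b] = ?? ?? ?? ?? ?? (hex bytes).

  after D0: wrote 8B at 0x0d = 5f2a8af5161acc9c
  after D1: wrote 2B at 0x10 = 2a8a
  after D2: wrote 8B at 0x01 = 5f2a8a2a8a1acc9c
  after D3: wrote 6B at 0x00 = cc9c5f2a8a2a
query mem[0x11]=0x8a, mem[0x02]=0x5f, mem[0x00]=0xcc, mem[0x08]=0x9c, mem[0x0b]=0xcc

MEM[0x11,0x02,0x00,0x08,0x0b] = 8a 5f cc 9c cc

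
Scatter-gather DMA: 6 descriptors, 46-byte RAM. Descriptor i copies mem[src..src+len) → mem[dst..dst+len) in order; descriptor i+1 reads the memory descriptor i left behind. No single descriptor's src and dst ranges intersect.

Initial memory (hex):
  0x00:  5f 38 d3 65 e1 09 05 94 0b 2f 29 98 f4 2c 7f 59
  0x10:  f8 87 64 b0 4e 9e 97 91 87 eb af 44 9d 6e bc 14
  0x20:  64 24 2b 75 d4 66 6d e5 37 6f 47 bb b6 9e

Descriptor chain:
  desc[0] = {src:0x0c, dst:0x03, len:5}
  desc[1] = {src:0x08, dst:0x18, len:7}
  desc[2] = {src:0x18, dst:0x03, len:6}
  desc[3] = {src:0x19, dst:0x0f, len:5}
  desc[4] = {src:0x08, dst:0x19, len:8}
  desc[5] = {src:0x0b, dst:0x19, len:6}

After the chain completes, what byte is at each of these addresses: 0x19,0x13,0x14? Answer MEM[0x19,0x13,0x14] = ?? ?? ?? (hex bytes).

MEM[0x19,0x13,0x14] = 98 2c 4e

#0 dst[0x03+5] := {0xf4,0x2c,0x7f,0x59,0xf8}
#1 dst[0x18+7] := {0x0b,0x2f,0x29,0x98,0xf4,0x2c,0x7f}
#2 dst[0x03+6] := {0x0b,0x2f,0x29,0x98,0xf4,0x2c}
#3 dst[0x0f+5] := {0x2f,0x29,0x98,0xf4,0x2c}
#4 dst[0x19+8] := {0x2c,0x2f,0x29,0x98,0xf4,0x2c,0x7f,0x2f}
#5 dst[0x19+6] := {0x98,0xf4,0x2c,0x7f,0x2f,0x29}
query mem[0x19]=0x98, mem[0x13]=0x2c, mem[0x14]=0x4e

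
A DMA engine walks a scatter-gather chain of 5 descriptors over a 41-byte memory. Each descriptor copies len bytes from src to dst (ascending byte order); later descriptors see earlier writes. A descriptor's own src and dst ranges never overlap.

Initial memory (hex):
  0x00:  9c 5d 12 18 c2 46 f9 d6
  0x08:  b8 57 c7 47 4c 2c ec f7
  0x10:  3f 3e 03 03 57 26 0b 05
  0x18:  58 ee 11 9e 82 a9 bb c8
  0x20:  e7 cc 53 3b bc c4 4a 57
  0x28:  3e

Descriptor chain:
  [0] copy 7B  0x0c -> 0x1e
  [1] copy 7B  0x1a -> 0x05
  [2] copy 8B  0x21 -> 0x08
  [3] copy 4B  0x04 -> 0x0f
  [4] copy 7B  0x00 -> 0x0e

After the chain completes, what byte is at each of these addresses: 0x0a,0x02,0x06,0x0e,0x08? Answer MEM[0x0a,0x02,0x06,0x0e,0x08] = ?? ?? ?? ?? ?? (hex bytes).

  after D0: wrote 7B at 0x1e = 4c2cecf73f3e03
  after D1: wrote 7B at 0x05 = 119e82a94c2cec
  after D2: wrote 8B at 0x08 = f73f3e03c44a573e
  after D3: wrote 4B at 0x0f = c2119e82
  after D4: wrote 7B at 0x0e = 9c5d1218c2119e
query mem[0x0a]=0x3e, mem[0x02]=0x12, mem[0x06]=0x9e, mem[0x0e]=0x9c, mem[0x08]=0xf7

MEM[0x0a,0x02,0x06,0x0e,0x08] = 3e 12 9e 9c f7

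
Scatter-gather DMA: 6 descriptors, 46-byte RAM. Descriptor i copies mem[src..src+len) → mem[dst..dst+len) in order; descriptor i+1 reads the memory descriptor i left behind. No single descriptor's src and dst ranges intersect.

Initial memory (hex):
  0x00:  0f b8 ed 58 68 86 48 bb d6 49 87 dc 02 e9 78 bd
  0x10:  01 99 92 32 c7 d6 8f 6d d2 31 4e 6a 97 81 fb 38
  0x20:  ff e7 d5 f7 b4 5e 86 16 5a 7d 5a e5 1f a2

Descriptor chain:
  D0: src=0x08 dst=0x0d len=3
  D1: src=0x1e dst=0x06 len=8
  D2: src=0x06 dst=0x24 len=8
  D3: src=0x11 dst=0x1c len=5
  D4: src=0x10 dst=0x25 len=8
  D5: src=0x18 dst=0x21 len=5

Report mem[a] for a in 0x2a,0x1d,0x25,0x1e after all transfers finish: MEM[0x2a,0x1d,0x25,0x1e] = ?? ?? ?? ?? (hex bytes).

D0: mem[0x0d..0x0f] <- [d6 49 87]
D1: mem[0x06..0x0d] <- [fb 38 ff e7 d5 f7 b4 5e]
D2: mem[0x24..0x2b] <- [fb 38 ff e7 d5 f7 b4 5e]
D3: mem[0x1c..0x20] <- [99 92 32 c7 d6]
D4: mem[0x25..0x2c] <- [01 99 92 32 c7 d6 8f 6d]
D5: mem[0x21..0x25] <- [d2 31 4e 6a 99]
query mem[0x2a]=0xd6, mem[0x1d]=0x92, mem[0x25]=0x99, mem[0x1e]=0x32

MEM[0x2a,0x1d,0x25,0x1e] = d6 92 99 32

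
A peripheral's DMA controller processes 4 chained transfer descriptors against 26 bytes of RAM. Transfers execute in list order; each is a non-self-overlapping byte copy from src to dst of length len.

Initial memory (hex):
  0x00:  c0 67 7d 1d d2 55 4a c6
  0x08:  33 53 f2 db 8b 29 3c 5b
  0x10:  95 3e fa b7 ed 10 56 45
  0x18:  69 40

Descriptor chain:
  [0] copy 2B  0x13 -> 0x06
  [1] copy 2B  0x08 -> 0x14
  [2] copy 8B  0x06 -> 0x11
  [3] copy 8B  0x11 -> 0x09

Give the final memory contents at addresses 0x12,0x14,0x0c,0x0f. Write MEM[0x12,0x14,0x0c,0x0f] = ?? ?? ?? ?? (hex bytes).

[0] 0x13->0x06 len=2 : b7 ed
[1] 0x08->0x14 len=2 : 33 53
[2] 0x06->0x11 len=8 : b7 ed 33 53 f2 db 8b 29
[3] 0x11->0x09 len=8 : b7 ed 33 53 f2 db 8b 29
query mem[0x12]=0xed, mem[0x14]=0x53, mem[0x0c]=0x53, mem[0x0f]=0x8b

MEM[0x12,0x14,0x0c,0x0f] = ed 53 53 8b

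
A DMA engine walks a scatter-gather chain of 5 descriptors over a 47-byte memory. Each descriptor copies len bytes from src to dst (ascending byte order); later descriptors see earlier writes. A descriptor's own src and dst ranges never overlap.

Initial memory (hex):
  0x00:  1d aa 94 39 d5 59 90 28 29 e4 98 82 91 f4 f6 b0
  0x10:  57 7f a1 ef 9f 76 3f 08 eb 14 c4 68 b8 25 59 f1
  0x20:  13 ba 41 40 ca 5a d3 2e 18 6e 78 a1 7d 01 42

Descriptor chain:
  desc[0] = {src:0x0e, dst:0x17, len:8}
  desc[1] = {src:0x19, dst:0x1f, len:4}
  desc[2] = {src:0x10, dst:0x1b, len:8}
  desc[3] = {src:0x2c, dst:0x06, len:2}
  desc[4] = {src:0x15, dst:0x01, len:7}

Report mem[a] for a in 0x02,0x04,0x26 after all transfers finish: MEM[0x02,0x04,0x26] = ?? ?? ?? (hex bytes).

D0: mem[0x17..0x1e] <- [f6 b0 57 7f a1 ef 9f 76]
D1: mem[0x1f..0x22] <- [57 7f a1 ef]
D2: mem[0x1b..0x22] <- [57 7f a1 ef 9f 76 3f f6]
D3: mem[0x06..0x07] <- [7d 01]
D4: mem[0x01..0x07] <- [76 3f f6 b0 57 7f 57]
query mem[0x02]=0x3f, mem[0x04]=0xb0, mem[0x26]=0xd3

MEM[0x02,0x04,0x26] = 3f b0 d3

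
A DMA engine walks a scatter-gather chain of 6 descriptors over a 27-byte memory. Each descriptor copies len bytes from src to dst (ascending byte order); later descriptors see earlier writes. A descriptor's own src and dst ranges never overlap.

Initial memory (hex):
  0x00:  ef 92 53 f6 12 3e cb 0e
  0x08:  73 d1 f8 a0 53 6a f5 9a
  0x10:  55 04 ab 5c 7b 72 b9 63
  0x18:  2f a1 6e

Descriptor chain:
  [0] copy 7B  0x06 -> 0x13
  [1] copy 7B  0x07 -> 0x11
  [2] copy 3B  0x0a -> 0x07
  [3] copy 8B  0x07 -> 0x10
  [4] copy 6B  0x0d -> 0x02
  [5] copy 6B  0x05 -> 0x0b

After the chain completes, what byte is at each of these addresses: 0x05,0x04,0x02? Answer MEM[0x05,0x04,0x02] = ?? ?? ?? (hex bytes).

[0] 0x06->0x13 len=7 : cb 0e 73 d1 f8 a0 53
[1] 0x07->0x11 len=7 : 0e 73 d1 f8 a0 53 6a
[2] 0x0a->0x07 len=3 : f8 a0 53
[3] 0x07->0x10 len=8 : f8 a0 53 f8 a0 53 6a f5
[4] 0x0d->0x02 len=6 : 6a f5 9a f8 a0 53
[5] 0x05->0x0b len=6 : f8 a0 53 a0 53 f8
query mem[0x05]=0xf8, mem[0x04]=0x9a, mem[0x02]=0x6a

MEM[0x05,0x04,0x02] = f8 9a 6a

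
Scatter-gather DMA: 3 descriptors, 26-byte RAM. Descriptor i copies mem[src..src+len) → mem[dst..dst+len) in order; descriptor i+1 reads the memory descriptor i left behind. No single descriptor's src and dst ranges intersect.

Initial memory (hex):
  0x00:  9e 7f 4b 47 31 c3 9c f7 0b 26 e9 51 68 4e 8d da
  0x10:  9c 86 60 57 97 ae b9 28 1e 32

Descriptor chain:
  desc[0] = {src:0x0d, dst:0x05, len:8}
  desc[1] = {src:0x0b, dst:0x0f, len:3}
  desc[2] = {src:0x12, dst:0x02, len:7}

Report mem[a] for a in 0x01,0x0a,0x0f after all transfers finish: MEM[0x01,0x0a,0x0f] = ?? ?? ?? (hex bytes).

MEM[0x01,0x0a,0x0f] = 7f 60 57

  after D0: wrote 8B at 0x05 = 4e8dda9c86605797
  after D1: wrote 3B at 0x0f = 57974e
  after D2: wrote 7B at 0x02 = 605797aeb9281e
query mem[0x01]=0x7f, mem[0x0a]=0x60, mem[0x0f]=0x57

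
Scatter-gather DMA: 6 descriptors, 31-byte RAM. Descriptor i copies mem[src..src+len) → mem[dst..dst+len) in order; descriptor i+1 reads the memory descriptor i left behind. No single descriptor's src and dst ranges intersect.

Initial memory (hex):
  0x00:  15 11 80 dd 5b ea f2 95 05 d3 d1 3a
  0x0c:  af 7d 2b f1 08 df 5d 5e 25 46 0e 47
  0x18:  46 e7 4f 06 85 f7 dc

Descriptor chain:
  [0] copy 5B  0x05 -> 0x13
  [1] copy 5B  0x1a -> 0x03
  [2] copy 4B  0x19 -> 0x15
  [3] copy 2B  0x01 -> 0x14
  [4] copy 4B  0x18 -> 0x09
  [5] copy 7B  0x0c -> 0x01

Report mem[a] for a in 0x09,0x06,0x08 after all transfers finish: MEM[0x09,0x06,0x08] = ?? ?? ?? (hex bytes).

D0: mem[0x13..0x17] <- [ea f2 95 05 d3]
D1: mem[0x03..0x07] <- [4f 06 85 f7 dc]
D2: mem[0x15..0x18] <- [e7 4f 06 85]
D3: mem[0x14..0x15] <- [11 80]
D4: mem[0x09..0x0c] <- [85 e7 4f 06]
D5: mem[0x01..0x07] <- [06 7d 2b f1 08 df 5d]
query mem[0x09]=0x85, mem[0x06]=0xdf, mem[0x08]=0x05

MEM[0x09,0x06,0x08] = 85 df 05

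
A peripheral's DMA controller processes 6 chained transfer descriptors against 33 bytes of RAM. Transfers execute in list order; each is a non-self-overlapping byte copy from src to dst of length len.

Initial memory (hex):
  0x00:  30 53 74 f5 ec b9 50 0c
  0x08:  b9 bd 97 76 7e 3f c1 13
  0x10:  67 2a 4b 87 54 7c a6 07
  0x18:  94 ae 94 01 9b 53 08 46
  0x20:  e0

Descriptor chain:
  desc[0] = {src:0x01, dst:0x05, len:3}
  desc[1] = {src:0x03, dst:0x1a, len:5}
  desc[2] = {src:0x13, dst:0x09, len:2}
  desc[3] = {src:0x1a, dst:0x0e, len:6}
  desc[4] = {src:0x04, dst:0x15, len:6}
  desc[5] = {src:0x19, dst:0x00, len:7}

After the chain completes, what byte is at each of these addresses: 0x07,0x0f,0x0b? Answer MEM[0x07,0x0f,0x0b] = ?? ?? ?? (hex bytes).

D0: mem[0x05..0x07] <- [53 74 f5]
D1: mem[0x1a..0x1e] <- [f5 ec 53 74 f5]
D2: mem[0x09..0x0a] <- [87 54]
D3: mem[0x0e..0x13] <- [f5 ec 53 74 f5 46]
D4: mem[0x15..0x1a] <- [ec 53 74 f5 b9 87]
D5: mem[0x00..0x06] <- [b9 87 ec 53 74 f5 46]
query mem[0x07]=0xf5, mem[0x0f]=0xec, mem[0x0b]=0x76

MEM[0x07,0x0f,0x0b] = f5 ec 76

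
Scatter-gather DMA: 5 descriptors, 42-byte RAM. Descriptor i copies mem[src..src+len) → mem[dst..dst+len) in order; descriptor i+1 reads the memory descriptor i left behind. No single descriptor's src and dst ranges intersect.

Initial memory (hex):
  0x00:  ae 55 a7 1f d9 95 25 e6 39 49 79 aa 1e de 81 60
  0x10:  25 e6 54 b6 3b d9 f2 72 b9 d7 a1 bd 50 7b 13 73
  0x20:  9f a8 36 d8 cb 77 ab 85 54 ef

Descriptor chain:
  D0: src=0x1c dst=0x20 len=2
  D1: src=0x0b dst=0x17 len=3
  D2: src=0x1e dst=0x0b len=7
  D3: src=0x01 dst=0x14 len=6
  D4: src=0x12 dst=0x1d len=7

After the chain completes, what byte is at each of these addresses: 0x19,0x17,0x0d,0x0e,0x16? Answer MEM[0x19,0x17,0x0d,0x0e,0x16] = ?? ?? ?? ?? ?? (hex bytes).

D0: mem[0x20..0x21] <- [50 7b]
D1: mem[0x17..0x19] <- [aa 1e de]
D2: mem[0x0b..0x11] <- [13 73 50 7b 36 d8 cb]
D3: mem[0x14..0x19] <- [55 a7 1f d9 95 25]
D4: mem[0x1d..0x23] <- [54 b6 55 a7 1f d9 95]
query mem[0x19]=0x25, mem[0x17]=0xd9, mem[0x0d]=0x50, mem[0x0e]=0x7b, mem[0x16]=0x1f

MEM[0x19,0x17,0x0d,0x0e,0x16] = 25 d9 50 7b 1f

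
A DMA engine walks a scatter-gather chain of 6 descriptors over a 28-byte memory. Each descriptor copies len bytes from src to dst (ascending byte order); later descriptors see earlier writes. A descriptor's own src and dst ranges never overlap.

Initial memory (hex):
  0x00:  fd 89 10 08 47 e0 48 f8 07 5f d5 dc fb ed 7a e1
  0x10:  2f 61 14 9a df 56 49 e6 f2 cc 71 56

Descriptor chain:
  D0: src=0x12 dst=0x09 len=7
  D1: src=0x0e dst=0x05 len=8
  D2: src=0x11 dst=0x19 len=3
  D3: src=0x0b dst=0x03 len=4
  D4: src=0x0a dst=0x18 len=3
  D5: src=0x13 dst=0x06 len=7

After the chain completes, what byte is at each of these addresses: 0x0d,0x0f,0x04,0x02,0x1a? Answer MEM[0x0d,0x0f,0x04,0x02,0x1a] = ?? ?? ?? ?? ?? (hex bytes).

MEM[0x0d,0x0f,0x04,0x02,0x1a] = 49 f2 56 10 56

  after D0: wrote 7B at 0x09 = 149adf5649e6f2
  after D1: wrote 8B at 0x05 = e6f22f61149adf56
  after D2: wrote 3B at 0x19 = 61149a
  after D3: wrote 4B at 0x03 = df5649e6
  after D4: wrote 3B at 0x18 = 9adf56
  after D5: wrote 7B at 0x06 = 9adf5649e69adf
query mem[0x0d]=0x49, mem[0x0f]=0xf2, mem[0x04]=0x56, mem[0x02]=0x10, mem[0x1a]=0x56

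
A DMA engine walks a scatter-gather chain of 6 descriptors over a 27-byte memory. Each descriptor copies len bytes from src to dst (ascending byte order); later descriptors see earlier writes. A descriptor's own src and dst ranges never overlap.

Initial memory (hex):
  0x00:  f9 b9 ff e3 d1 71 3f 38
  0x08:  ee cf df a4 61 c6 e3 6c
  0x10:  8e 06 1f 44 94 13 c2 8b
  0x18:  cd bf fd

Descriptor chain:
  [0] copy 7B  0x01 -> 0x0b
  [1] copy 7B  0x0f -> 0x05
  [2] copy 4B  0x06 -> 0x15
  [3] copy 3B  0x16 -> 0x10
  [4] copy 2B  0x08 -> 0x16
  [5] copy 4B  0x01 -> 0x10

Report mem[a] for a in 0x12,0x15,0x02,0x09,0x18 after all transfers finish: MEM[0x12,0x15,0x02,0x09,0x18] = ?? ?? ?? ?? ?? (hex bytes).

#0 dst[0x0b+7] := {0xb9,0xff,0xe3,0xd1,0x71,0x3f,0x38}
#1 dst[0x05+7] := {0x71,0x3f,0x38,0x1f,0x44,0x94,0x13}
#2 dst[0x15+4] := {0x3f,0x38,0x1f,0x44}
#3 dst[0x10+3] := {0x38,0x1f,0x44}
#4 dst[0x16+2] := {0x1f,0x44}
#5 dst[0x10+4] := {0xb9,0xff,0xe3,0xd1}
query mem[0x12]=0xe3, mem[0x15]=0x3f, mem[0x02]=0xff, mem[0x09]=0x44, mem[0x18]=0x44

MEM[0x12,0x15,0x02,0x09,0x18] = e3 3f ff 44 44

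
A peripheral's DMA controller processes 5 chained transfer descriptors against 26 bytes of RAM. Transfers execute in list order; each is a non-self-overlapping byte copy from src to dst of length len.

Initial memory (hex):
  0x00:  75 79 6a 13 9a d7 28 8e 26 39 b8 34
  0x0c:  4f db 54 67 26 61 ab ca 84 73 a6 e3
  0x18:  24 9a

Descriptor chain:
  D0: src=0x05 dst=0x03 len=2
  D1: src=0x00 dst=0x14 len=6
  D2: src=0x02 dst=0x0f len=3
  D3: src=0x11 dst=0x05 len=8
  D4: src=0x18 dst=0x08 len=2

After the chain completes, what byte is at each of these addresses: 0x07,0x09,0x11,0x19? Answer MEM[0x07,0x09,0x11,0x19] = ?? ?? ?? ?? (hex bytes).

  after D0: wrote 2B at 0x03 = d728
  after D1: wrote 6B at 0x14 = 75796ad728d7
  after D2: wrote 3B at 0x0f = 6ad728
  after D3: wrote 8B at 0x05 = 28abca75796ad728
  after D4: wrote 2B at 0x08 = 28d7
query mem[0x07]=0xca, mem[0x09]=0xd7, mem[0x11]=0x28, mem[0x19]=0xd7

MEM[0x07,0x09,0x11,0x19] = ca d7 28 d7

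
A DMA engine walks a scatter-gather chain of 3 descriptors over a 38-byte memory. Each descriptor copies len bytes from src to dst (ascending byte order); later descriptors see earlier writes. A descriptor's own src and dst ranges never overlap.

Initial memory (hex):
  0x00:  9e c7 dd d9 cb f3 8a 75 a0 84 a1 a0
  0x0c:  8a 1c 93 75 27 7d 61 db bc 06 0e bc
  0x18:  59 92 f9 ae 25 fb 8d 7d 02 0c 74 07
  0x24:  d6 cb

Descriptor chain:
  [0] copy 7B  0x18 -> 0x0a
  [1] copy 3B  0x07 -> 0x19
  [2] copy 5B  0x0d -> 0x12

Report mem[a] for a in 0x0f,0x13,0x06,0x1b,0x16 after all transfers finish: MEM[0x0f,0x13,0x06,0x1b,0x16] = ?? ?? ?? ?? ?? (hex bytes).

MEM[0x0f,0x13,0x06,0x1b,0x16] = fb 25 8a 84 7d

D0: mem[0x0a..0x10] <- [59 92 f9 ae 25 fb 8d]
D1: mem[0x19..0x1b] <- [75 a0 84]
D2: mem[0x12..0x16] <- [ae 25 fb 8d 7d]
query mem[0x0f]=0xfb, mem[0x13]=0x25, mem[0x06]=0x8a, mem[0x1b]=0x84, mem[0x16]=0x7d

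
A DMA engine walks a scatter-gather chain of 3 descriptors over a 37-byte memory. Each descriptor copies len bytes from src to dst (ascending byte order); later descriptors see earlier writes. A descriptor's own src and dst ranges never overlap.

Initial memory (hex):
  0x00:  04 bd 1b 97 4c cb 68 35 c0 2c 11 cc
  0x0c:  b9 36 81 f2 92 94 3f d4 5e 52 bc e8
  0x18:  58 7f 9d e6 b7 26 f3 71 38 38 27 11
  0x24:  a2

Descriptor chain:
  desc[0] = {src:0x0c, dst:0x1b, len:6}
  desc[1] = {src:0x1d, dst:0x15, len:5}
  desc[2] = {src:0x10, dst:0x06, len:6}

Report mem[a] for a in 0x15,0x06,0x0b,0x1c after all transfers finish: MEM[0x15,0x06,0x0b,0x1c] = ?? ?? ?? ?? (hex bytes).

MEM[0x15,0x06,0x0b,0x1c] = 81 92 81 36

#0 dst[0x1b+6] := {0xb9,0x36,0x81,0xf2,0x92,0x94}
#1 dst[0x15+5] := {0x81,0xf2,0x92,0x94,0x38}
#2 dst[0x06+6] := {0x92,0x94,0x3f,0xd4,0x5e,0x81}
query mem[0x15]=0x81, mem[0x06]=0x92, mem[0x0b]=0x81, mem[0x1c]=0x36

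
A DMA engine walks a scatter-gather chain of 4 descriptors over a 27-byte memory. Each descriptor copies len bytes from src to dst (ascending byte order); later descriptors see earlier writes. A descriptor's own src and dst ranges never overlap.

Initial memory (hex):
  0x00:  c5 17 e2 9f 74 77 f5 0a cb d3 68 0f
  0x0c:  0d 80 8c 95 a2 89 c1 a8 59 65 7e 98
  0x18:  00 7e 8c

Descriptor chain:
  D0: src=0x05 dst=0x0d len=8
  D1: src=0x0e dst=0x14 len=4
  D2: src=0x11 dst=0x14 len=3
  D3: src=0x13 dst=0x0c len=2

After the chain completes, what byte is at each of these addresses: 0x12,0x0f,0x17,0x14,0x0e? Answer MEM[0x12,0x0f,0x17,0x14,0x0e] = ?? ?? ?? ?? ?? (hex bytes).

[0] 0x05->0x0d len=8 : 77 f5 0a cb d3 68 0f 0d
[1] 0x0e->0x14 len=4 : f5 0a cb d3
[2] 0x11->0x14 len=3 : d3 68 0f
[3] 0x13->0x0c len=2 : 0f d3
query mem[0x12]=0x68, mem[0x0f]=0x0a, mem[0x17]=0xd3, mem[0x14]=0xd3, mem[0x0e]=0xf5

MEM[0x12,0x0f,0x17,0x14,0x0e] = 68 0a d3 d3 f5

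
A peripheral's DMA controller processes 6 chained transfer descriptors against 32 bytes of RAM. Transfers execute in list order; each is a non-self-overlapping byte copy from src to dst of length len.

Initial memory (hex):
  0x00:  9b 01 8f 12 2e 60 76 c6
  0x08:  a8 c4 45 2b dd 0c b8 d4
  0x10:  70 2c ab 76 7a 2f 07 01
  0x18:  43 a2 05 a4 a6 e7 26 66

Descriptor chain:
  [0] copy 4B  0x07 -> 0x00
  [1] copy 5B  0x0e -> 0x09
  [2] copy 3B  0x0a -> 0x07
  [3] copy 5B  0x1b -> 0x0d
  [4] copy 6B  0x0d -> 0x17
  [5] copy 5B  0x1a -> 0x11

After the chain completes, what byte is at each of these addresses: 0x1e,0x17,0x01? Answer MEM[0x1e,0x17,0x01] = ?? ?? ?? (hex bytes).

MEM[0x1e,0x17,0x01] = 26 a4 a8

#0 dst[0x00+4] := {0xc6,0xa8,0xc4,0x45}
#1 dst[0x09+5] := {0xb8,0xd4,0x70,0x2c,0xab}
#2 dst[0x07+3] := {0xd4,0x70,0x2c}
#3 dst[0x0d+5] := {0xa4,0xa6,0xe7,0x26,0x66}
#4 dst[0x17+6] := {0xa4,0xa6,0xe7,0x26,0x66,0xab}
#5 dst[0x11+5] := {0x26,0x66,0xab,0xe7,0x26}
query mem[0x1e]=0x26, mem[0x17]=0xa4, mem[0x01]=0xa8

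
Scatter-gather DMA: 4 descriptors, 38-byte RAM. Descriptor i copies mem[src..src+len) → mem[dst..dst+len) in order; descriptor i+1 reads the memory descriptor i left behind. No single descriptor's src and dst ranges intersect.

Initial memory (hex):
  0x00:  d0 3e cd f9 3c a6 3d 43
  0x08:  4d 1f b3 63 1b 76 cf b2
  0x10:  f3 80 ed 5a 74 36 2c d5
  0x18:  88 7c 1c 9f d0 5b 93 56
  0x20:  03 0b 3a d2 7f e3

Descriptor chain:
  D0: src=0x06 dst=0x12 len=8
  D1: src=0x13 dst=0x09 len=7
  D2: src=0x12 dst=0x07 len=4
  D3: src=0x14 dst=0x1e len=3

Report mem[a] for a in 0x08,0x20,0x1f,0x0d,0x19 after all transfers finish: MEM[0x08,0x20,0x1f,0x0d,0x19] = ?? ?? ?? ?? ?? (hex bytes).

  after D0: wrote 8B at 0x12 = 3d434d1fb3631b76
  after D1: wrote 7B at 0x09 = 434d1fb3631b76
  after D2: wrote 4B at 0x07 = 3d434d1f
  after D3: wrote 3B at 0x1e = 4d1fb3
query mem[0x08]=0x43, mem[0x20]=0xb3, mem[0x1f]=0x1f, mem[0x0d]=0x63, mem[0x19]=0x76

MEM[0x08,0x20,0x1f,0x0d,0x19] = 43 b3 1f 63 76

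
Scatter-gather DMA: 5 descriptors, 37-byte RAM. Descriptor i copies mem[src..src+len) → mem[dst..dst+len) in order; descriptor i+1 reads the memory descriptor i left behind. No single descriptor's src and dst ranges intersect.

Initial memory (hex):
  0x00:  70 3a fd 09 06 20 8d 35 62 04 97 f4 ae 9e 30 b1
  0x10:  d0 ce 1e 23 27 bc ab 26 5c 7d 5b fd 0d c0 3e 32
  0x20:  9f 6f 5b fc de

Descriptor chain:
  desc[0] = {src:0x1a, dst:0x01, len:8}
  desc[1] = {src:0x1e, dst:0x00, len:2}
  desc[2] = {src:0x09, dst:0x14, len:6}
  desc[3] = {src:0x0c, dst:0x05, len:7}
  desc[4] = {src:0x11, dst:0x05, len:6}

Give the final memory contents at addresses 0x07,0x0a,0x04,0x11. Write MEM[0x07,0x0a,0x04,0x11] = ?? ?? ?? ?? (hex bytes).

[0] 0x1a->0x01 len=8 : 5b fd 0d c0 3e 32 9f 6f
[1] 0x1e->0x00 len=2 : 3e 32
[2] 0x09->0x14 len=6 : 04 97 f4 ae 9e 30
[3] 0x0c->0x05 len=7 : ae 9e 30 b1 d0 ce 1e
[4] 0x11->0x05 len=6 : ce 1e 23 04 97 f4
query mem[0x07]=0x23, mem[0x0a]=0xf4, mem[0x04]=0xc0, mem[0x11]=0xce

MEM[0x07,0x0a,0x04,0x11] = 23 f4 c0 ce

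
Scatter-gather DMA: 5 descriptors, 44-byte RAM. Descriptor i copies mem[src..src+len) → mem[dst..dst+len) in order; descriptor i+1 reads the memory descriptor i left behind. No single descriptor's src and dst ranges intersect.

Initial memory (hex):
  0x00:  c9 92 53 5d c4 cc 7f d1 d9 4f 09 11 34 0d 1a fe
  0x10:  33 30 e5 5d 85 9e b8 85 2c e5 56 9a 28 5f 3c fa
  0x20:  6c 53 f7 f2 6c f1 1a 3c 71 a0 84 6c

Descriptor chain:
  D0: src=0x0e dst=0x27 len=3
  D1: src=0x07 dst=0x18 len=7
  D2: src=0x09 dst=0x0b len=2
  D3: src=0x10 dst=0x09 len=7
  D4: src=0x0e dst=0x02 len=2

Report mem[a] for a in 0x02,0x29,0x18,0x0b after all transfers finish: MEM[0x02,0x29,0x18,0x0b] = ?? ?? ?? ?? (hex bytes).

  after D0: wrote 3B at 0x27 = 1afe33
  after D1: wrote 7B at 0x18 = d1d94f0911340d
  after D2: wrote 2B at 0x0b = 4f09
  after D3: wrote 7B at 0x09 = 3330e55d859eb8
  after D4: wrote 2B at 0x02 = 9eb8
query mem[0x02]=0x9e, mem[0x29]=0x33, mem[0x18]=0xd1, mem[0x0b]=0xe5

MEM[0x02,0x29,0x18,0x0b] = 9e 33 d1 e5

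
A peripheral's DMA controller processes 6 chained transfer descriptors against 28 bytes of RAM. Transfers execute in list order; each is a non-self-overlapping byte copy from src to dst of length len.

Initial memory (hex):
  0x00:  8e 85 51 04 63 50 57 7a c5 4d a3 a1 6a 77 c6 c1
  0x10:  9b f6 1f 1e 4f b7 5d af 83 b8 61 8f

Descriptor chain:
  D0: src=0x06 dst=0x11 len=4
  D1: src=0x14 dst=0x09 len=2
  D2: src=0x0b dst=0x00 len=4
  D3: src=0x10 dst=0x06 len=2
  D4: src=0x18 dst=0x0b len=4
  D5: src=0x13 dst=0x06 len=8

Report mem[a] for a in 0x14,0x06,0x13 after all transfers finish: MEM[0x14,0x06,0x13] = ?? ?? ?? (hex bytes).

#0 dst[0x11+4] := {0x57,0x7a,0xc5,0x4d}
#1 dst[0x09+2] := {0x4d,0xb7}
#2 dst[0x00+4] := {0xa1,0x6a,0x77,0xc6}
#3 dst[0x06+2] := {0x9b,0x57}
#4 dst[0x0b+4] := {0x83,0xb8,0x61,0x8f}
#5 dst[0x06+8] := {0xc5,0x4d,0xb7,0x5d,0xaf,0x83,0xb8,0x61}
query mem[0x14]=0x4d, mem[0x06]=0xc5, mem[0x13]=0xc5

MEM[0x14,0x06,0x13] = 4d c5 c5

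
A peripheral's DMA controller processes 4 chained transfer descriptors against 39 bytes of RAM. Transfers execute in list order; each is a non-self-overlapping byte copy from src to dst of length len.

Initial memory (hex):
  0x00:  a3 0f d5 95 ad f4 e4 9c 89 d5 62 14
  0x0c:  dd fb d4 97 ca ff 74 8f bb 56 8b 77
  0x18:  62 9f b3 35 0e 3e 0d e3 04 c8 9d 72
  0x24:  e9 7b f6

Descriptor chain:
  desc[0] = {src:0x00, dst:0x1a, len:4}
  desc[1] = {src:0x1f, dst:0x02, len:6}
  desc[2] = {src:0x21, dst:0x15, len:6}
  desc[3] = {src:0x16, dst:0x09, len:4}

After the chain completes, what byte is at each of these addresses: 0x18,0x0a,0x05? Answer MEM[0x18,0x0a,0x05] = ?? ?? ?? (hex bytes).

MEM[0x18,0x0a,0x05] = e9 72 9d

#0 dst[0x1a+4] := {0xa3,0x0f,0xd5,0x95}
#1 dst[0x02+6] := {0xe3,0x04,0xc8,0x9d,0x72,0xe9}
#2 dst[0x15+6] := {0xc8,0x9d,0x72,0xe9,0x7b,0xf6}
#3 dst[0x09+4] := {0x9d,0x72,0xe9,0x7b}
query mem[0x18]=0xe9, mem[0x0a]=0x72, mem[0x05]=0x9d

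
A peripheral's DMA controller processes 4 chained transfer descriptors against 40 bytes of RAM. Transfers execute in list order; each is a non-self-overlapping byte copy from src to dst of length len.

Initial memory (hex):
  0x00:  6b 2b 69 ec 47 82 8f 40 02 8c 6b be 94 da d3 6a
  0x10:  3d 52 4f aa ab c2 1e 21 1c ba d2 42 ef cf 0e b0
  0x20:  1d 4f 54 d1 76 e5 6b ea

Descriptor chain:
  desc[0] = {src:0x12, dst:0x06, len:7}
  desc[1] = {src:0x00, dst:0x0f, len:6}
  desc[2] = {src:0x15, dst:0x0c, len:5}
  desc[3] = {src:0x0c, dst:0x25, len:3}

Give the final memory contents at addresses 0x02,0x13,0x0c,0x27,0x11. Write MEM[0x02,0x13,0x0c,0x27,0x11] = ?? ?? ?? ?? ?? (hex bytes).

MEM[0x02,0x13,0x0c,0x27,0x11] = 69 47 c2 21 69

D0: mem[0x06..0x0c] <- [4f aa ab c2 1e 21 1c]
D1: mem[0x0f..0x14] <- [6b 2b 69 ec 47 82]
D2: mem[0x0c..0x10] <- [c2 1e 21 1c ba]
D3: mem[0x25..0x27] <- [c2 1e 21]
query mem[0x02]=0x69, mem[0x13]=0x47, mem[0x0c]=0xc2, mem[0x27]=0x21, mem[0x11]=0x69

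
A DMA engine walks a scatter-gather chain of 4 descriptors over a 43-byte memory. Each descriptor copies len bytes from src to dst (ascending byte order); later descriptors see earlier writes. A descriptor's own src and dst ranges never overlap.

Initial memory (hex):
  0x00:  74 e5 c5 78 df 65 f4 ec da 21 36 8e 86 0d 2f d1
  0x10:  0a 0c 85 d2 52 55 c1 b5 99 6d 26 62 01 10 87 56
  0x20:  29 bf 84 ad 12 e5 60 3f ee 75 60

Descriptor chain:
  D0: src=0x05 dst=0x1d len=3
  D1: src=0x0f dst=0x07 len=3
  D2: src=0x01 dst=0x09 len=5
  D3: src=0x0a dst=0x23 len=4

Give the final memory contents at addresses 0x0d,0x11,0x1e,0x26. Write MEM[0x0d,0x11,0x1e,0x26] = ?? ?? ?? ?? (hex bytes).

MEM[0x0d,0x11,0x1e,0x26] = 65 0c f4 65

[0] 0x05->0x1d len=3 : 65 f4 ec
[1] 0x0f->0x07 len=3 : d1 0a 0c
[2] 0x01->0x09 len=5 : e5 c5 78 df 65
[3] 0x0a->0x23 len=4 : c5 78 df 65
query mem[0x0d]=0x65, mem[0x11]=0x0c, mem[0x1e]=0xf4, mem[0x26]=0x65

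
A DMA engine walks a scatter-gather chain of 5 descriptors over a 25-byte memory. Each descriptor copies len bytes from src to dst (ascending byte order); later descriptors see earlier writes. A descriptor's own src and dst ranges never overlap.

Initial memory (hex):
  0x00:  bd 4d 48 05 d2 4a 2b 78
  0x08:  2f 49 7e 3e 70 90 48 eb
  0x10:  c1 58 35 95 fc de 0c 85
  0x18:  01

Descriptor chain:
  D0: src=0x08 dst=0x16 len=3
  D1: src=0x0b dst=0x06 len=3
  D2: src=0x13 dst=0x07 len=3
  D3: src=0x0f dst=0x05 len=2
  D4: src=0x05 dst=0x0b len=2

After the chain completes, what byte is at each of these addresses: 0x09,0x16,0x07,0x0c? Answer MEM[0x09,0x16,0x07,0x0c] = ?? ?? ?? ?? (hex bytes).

D0: mem[0x16..0x18] <- [2f 49 7e]
D1: mem[0x06..0x08] <- [3e 70 90]
D2: mem[0x07..0x09] <- [95 fc de]
D3: mem[0x05..0x06] <- [eb c1]
D4: mem[0x0b..0x0c] <- [eb c1]
query mem[0x09]=0xde, mem[0x16]=0x2f, mem[0x07]=0x95, mem[0x0c]=0xc1

MEM[0x09,0x16,0x07,0x0c] = de 2f 95 c1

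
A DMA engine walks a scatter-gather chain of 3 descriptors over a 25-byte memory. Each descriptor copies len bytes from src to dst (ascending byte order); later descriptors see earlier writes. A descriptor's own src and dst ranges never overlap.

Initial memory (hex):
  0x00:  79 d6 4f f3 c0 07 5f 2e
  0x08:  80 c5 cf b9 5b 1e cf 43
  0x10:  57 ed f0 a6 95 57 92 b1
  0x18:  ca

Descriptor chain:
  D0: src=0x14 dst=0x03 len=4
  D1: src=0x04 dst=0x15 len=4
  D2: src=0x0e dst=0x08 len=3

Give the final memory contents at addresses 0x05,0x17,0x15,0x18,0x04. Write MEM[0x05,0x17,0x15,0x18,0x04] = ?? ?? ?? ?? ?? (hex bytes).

MEM[0x05,0x17,0x15,0x18,0x04] = 92 b1 57 2e 57

D0: mem[0x03..0x06] <- [95 57 92 b1]
D1: mem[0x15..0x18] <- [57 92 b1 2e]
D2: mem[0x08..0x0a] <- [cf 43 57]
query mem[0x05]=0x92, mem[0x17]=0xb1, mem[0x15]=0x57, mem[0x18]=0x2e, mem[0x04]=0x57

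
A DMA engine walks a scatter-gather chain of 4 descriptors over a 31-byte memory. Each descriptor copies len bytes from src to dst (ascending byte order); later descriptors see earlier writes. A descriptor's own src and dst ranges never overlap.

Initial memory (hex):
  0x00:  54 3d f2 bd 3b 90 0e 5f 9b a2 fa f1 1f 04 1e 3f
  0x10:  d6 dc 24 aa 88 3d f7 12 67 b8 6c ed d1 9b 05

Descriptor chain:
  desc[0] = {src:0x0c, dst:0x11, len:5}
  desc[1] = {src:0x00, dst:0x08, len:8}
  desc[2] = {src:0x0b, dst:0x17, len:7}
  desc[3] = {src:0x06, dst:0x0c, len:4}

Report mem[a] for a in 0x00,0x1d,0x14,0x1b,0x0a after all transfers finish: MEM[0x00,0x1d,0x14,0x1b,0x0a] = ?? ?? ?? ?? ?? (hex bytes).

MEM[0x00,0x1d,0x14,0x1b,0x0a] = 54 1f 3f 5f f2

#0 dst[0x11+5] := {0x1f,0x04,0x1e,0x3f,0xd6}
#1 dst[0x08+8] := {0x54,0x3d,0xf2,0xbd,0x3b,0x90,0x0e,0x5f}
#2 dst[0x17+7] := {0xbd,0x3b,0x90,0x0e,0x5f,0xd6,0x1f}
#3 dst[0x0c+4] := {0x0e,0x5f,0x54,0x3d}
query mem[0x00]=0x54, mem[0x1d]=0x1f, mem[0x14]=0x3f, mem[0x1b]=0x5f, mem[0x0a]=0xf2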